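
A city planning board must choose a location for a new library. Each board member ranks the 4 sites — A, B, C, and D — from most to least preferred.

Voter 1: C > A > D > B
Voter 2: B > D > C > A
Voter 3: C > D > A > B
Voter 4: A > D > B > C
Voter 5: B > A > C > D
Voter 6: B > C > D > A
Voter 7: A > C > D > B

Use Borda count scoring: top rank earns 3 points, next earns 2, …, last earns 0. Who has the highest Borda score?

Borda scores:
  A: 2 + 0 + 1 + 3 + 2 + 0 + 3 = 11
  B: 0 + 3 + 0 + 1 + 3 + 3 + 0 = 10
  C: 3 + 1 + 3 + 0 + 1 + 2 + 2 = 12
  D: 1 + 2 + 2 + 2 + 0 + 1 + 1 = 9
C has the highest total.

C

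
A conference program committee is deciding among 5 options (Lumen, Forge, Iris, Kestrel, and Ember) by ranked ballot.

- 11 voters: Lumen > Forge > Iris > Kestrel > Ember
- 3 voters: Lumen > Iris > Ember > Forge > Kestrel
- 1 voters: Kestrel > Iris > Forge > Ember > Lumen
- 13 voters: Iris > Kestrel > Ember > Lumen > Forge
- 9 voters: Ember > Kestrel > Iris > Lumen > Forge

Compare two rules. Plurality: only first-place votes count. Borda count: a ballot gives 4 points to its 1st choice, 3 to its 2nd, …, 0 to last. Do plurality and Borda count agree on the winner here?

Plurality first-place counts: Lumen 14, Forge 0, Iris 13, Kestrel 1, Ember 9 → Lumen.
Borda totals: Lumen 78, Forge 38, Iris 104, Kestrel 81, Ember 69 → Iris.
The two rules disagree: plurality picks Lumen, Borda picks Iris.

No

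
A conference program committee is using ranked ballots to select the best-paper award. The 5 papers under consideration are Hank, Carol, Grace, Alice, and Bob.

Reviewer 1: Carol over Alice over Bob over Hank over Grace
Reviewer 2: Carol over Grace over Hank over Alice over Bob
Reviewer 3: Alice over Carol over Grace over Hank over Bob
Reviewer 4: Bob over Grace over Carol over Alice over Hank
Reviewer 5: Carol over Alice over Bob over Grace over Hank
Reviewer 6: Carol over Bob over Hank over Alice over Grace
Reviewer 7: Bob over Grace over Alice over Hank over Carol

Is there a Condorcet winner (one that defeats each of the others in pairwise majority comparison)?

Head-to-head results (7 voters total):
Hank vs Carol: Carol wins 6–1.
Hank vs Grace: Grace wins 5–2.
Hank vs Alice: Alice wins 5–2.
Hank vs Bob: Bob wins 5–2.
Carol vs Grace: Carol wins 5–2.
Carol vs Alice: Carol wins 5–2.
Carol vs Bob: Carol wins 5–2.
Grace vs Alice: Alice wins 4–3.
Grace vs Bob: Bob wins 5–2.
Alice vs Bob: Alice wins 4–3.
Carol beats each rival — Hank (6–1), Grace (5–2), Alice (5–2), Bob (5–2) — so Carol is the Condorcet winner.

Yes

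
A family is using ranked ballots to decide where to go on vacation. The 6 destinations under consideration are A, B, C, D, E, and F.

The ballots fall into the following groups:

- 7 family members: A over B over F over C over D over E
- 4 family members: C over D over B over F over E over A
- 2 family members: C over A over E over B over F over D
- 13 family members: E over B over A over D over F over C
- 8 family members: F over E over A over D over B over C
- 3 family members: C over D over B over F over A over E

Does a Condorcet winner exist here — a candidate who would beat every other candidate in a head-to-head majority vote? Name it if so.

No Condorcet winner

Head-to-head results (37 voters total):
A vs B: B wins 20–17.
A vs C: A wins 28–9.
A vs D: A wins 30–7.
A vs E: E wins 25–12.
A vs F: A wins 22–15.
B vs C: B wins 28–9.
B vs D: B wins 22–15.
B vs E: E wins 23–14.
B vs F: B wins 29–8.
C vs D: D wins 21–16.
C vs E: E wins 21–16.
C vs F: F wins 28–9.
D vs E: E wins 23–14.
D vs F: D wins 20–17.
E vs F: F wins 22–15.
No candidate beats all others: A beats F beats E beats A, a majority cycle.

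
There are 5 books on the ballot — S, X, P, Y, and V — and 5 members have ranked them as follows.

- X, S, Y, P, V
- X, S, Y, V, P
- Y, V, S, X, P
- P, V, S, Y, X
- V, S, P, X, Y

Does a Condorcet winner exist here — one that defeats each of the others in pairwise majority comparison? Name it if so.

None — there is no Condorcet winner

Head-to-head results (5 voters total):
S vs X: S wins 3–2.
S vs P: S wins 4–1.
S vs Y: S wins 4–1.
S vs V: V wins 3–2.
X vs P: X wins 3–2.
X vs Y: X wins 3–2.
X vs V: V wins 3–2.
P vs Y: Y wins 3–2.
P vs V: V wins 3–2.
Y vs V: Y wins 3–2.
No candidate beats all others: S beats Y beats V beats S, a majority cycle.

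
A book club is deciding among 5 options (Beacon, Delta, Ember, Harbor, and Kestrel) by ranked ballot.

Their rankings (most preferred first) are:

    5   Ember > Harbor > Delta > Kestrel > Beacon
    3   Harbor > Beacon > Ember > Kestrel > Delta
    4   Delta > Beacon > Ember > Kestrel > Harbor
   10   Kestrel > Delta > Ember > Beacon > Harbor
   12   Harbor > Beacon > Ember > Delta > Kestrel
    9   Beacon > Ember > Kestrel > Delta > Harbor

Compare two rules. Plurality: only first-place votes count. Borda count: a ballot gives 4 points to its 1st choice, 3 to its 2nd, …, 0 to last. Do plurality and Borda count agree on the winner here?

No

Plurality first-place counts: Beacon 9, Delta 4, Ember 5, Harbor 15, Kestrel 10 → Harbor.
Borda totals: Beacon 103, Delta 77, Ember 105, Harbor 75, Kestrel 70 → Ember.
The two rules disagree: plurality picks Harbor, Borda picks Ember.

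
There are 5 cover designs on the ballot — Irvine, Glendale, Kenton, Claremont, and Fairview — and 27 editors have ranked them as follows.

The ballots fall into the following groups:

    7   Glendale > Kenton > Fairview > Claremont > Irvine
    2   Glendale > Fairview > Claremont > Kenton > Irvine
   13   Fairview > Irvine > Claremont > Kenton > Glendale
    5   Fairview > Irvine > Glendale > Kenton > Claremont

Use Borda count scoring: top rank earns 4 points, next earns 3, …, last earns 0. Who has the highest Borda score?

Fairview

Borda scores:
  Irvine: 7·0 + 2·0 + 13·3 + 5·3 = 54
  Glendale: 7·4 + 2·4 + 13·0 + 5·2 = 46
  Kenton: 7·3 + 2·1 + 13·1 + 5·1 = 41
  Claremont: 7·1 + 2·2 + 13·2 + 5·0 = 37
  Fairview: 7·2 + 2·3 + 13·4 + 5·4 = 92
Fairview has the highest total.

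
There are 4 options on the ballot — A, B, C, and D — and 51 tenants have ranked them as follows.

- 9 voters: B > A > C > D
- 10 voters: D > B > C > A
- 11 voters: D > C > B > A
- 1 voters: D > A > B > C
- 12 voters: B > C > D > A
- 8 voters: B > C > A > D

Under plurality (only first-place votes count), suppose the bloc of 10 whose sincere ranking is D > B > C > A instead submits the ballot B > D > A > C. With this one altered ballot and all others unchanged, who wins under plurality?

B

First-place totals with the altered ballot: A 0, B 39, C 0, D 12.
The winner is unchanged: still B.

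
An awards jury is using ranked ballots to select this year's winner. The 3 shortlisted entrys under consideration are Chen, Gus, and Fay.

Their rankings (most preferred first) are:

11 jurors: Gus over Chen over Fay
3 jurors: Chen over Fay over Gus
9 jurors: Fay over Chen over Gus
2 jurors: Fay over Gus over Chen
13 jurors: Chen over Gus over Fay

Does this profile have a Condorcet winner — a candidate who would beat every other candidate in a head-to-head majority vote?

Head-to-head results (38 voters total):
Chen vs Gus: Chen wins 25–13.
Chen vs Fay: Chen wins 27–11.
Gus vs Fay: Gus wins 24–14.
Chen beats each rival — Gus (25–13), Fay (27–11) — so Chen is the Condorcet winner.

Yes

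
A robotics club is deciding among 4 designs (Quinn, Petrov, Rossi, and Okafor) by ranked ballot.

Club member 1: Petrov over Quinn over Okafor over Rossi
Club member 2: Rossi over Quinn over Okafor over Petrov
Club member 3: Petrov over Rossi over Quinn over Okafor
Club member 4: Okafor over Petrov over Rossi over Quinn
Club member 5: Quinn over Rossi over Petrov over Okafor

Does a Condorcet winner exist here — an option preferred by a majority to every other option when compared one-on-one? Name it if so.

Petrov

Head-to-head results (5 voters total):
Quinn vs Petrov: Petrov wins 3–2.
Quinn vs Rossi: Rossi wins 3–2.
Quinn vs Okafor: Quinn wins 4–1.
Petrov vs Rossi: Petrov wins 3–2.
Petrov vs Okafor: Petrov wins 3–2.
Rossi vs Okafor: Rossi wins 3–2.
Petrov beats each rival — Quinn (3–2), Rossi (3–2), Okafor (3–2) — so Petrov is the Condorcet winner.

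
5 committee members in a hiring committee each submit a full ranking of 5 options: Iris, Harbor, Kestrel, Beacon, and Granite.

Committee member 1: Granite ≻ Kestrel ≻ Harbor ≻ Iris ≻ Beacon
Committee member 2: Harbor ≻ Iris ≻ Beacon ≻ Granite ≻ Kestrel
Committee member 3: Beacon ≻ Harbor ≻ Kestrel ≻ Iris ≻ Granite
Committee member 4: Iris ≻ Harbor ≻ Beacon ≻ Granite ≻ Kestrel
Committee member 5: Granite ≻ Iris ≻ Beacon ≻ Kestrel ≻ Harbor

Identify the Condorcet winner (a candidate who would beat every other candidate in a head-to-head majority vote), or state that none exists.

Harbor

Head-to-head results (5 voters total):
Iris vs Harbor: Harbor wins 3–2.
Iris vs Kestrel: Iris wins 3–2.
Iris vs Beacon: Iris wins 4–1.
Iris vs Granite: Iris wins 3–2.
Harbor vs Kestrel: Harbor wins 3–2.
Harbor vs Beacon: Harbor wins 3–2.
Harbor vs Granite: Harbor wins 3–2.
Kestrel vs Beacon: Beacon wins 4–1.
Kestrel vs Granite: Granite wins 4–1.
Beacon vs Granite: Beacon wins 3–2.
Harbor beats each rival — Iris (3–2), Kestrel (3–2), Beacon (3–2), Granite (3–2) — so Harbor is the Condorcet winner.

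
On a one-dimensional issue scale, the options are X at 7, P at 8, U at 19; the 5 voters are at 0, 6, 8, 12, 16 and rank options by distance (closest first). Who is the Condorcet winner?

With single-peaked preferences on a line, the Condorcet winner is the candidate closest to the median voter.
The median voter (position 8) is closest to P at 8.
Check: P vs U — voters closer to P: 4 of 5.

P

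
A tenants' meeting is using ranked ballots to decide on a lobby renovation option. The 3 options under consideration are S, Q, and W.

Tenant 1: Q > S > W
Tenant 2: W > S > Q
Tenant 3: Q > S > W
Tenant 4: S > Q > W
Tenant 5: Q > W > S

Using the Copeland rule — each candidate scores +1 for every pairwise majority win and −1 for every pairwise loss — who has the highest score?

Pairwise results:
  S vs Q: Q wins 3–2.
  S vs W: S wins 3–2.
  Q vs W: Q wins 4–1.
Copeland scores (wins − losses):
  S: 1 − 1 = 0
  Q: 2 − 0 = 2
  W: 0 − 2 = -2
Q has the best Copeland score.

Q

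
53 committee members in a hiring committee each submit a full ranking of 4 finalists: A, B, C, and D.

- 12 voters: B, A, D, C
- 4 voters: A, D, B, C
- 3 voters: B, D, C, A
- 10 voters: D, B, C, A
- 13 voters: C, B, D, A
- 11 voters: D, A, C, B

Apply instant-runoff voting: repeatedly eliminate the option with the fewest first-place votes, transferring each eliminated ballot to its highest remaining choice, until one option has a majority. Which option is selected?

B

Round 1: D 21, B 15, C 13, A 4. A has the fewest and is eliminated.
Round 2: D 25, B 15, C 13. C has the fewest and is eliminated.
Round 3: B 28, D 25. B has a majority.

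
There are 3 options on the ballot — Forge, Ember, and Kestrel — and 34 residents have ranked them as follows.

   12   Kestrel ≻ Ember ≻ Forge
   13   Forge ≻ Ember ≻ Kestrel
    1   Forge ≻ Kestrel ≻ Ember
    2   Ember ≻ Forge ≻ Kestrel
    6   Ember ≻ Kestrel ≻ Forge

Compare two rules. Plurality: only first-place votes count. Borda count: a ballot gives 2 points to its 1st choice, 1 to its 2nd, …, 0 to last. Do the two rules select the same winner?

No

Plurality first-place counts: Forge 14, Ember 8, Kestrel 12 → Forge.
Borda totals: Forge 30, Ember 41, Kestrel 31 → Ember.
The two rules disagree: plurality picks Forge, Borda picks Ember.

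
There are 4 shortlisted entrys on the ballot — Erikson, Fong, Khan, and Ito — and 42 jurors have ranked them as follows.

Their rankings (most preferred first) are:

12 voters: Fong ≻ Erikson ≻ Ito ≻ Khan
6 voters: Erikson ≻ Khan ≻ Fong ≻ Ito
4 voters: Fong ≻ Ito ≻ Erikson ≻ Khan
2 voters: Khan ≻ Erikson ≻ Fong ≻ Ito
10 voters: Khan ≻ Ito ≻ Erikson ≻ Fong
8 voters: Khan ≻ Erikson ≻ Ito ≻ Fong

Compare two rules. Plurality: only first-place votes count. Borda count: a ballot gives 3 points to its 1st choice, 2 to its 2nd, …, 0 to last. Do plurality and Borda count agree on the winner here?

No

Plurality first-place counts: Erikson 6, Fong 16, Khan 20, Ito 0 → Khan.
Borda totals: Erikson 76, Fong 56, Khan 72, Ito 48 → Erikson.
The two rules disagree: plurality picks Khan, Borda picks Erikson.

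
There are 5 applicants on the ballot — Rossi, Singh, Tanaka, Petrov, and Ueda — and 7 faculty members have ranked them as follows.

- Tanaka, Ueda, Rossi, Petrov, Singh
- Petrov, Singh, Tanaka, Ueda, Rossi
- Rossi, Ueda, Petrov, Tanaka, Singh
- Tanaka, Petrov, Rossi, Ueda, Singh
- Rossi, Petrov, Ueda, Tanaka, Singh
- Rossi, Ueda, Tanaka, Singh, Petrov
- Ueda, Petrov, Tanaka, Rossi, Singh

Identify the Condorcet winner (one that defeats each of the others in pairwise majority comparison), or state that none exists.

Head-to-head results (7 voters total):
Rossi vs Singh: Rossi wins 6–1.
Rossi vs Tanaka: Tanaka wins 4–3.
Rossi vs Petrov: Rossi wins 4–3.
Rossi vs Ueda: Rossi wins 4–3.
Singh vs Tanaka: Tanaka wins 6–1.
Singh vs Petrov: Petrov wins 6–1.
Singh vs Ueda: Ueda wins 6–1.
Tanaka vs Petrov: Petrov wins 4–3.
Tanaka vs Ueda: Ueda wins 4–3.
Petrov vs Ueda: Ueda wins 4–3.
No candidate beats all others: Rossi beats Petrov beats Tanaka beats Rossi, a majority cycle.

There is no Condorcet winner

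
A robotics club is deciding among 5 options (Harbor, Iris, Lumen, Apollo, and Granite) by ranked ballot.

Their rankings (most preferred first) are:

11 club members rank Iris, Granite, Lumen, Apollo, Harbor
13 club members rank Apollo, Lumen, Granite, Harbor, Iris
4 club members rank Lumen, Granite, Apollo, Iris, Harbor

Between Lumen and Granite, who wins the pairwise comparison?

Lumen

Ballots ranking Lumen above Granite: 13+4 = 17.
Ballots ranking Granite above Lumen: 11.
Lumen wins the head-to-head, 17–11.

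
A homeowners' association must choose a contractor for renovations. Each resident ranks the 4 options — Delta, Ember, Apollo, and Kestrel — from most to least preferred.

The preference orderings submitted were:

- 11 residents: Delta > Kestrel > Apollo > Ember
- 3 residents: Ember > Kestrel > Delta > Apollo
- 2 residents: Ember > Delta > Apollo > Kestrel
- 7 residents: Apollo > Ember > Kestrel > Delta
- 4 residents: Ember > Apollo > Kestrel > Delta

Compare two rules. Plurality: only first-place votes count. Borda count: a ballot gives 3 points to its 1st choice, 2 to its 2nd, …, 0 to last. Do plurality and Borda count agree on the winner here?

No

Plurality first-place counts: Delta 11, Ember 9, Apollo 7, Kestrel 0 → Delta.
Borda totals: Delta 40, Ember 41, Apollo 42, Kestrel 39 → Apollo.
The two rules disagree: plurality picks Delta, Borda picks Apollo.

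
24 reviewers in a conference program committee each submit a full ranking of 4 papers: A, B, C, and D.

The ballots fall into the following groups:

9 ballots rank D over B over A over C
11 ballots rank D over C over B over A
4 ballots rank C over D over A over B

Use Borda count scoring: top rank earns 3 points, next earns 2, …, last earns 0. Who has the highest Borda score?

D

Borda scores:
  A: 9·1 + 11·0 + 4·1 = 13
  B: 9·2 + 11·1 + 4·0 = 29
  C: 9·0 + 11·2 + 4·3 = 34
  D: 9·3 + 11·3 + 4·2 = 68
D has the highest total.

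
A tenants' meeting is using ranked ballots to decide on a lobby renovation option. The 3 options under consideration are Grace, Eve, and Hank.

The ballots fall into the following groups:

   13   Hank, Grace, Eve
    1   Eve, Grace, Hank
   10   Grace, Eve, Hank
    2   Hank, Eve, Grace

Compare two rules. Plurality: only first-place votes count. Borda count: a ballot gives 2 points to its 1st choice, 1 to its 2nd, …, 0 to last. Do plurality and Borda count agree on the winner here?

No

Plurality first-place counts: Grace 10, Eve 1, Hank 15 → Hank.
Borda totals: Grace 34, Eve 14, Hank 30 → Grace.
The two rules disagree: plurality picks Hank, Borda picks Grace.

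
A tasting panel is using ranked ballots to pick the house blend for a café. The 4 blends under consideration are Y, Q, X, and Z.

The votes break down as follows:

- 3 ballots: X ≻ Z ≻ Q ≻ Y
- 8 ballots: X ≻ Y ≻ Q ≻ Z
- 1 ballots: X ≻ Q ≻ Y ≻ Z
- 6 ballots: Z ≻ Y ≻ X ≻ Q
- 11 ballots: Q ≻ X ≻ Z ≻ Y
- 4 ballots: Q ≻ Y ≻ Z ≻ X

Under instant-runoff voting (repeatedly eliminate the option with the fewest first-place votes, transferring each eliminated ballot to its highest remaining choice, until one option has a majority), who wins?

X

Round 1: Q 15, X 12, Z 6, Y 0. Y has the fewest and is eliminated.
Round 2: Q 15, X 12, Z 6. Z has the fewest and is eliminated.
Round 3: X 18, Q 15. X has a majority.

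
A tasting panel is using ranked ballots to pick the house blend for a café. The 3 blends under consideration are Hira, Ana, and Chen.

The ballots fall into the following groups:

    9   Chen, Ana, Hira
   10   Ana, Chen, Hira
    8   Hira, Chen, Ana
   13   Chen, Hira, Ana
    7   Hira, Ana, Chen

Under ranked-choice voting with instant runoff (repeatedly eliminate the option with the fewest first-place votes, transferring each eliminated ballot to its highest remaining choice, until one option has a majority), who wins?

Chen

Round 1: Chen 22, Hira 15, Ana 10. Ana has the fewest and is eliminated.
Round 2: Chen 32, Hira 15. Chen has a majority.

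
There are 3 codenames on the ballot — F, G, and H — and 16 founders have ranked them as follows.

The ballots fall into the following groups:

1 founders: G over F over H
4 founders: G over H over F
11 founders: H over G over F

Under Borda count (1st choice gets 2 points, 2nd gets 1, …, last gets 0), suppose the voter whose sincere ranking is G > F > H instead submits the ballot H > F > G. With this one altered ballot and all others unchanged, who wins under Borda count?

H

Borda totals with the altered ballot: F 1, G 19, H 28.
The winner is unchanged: still H.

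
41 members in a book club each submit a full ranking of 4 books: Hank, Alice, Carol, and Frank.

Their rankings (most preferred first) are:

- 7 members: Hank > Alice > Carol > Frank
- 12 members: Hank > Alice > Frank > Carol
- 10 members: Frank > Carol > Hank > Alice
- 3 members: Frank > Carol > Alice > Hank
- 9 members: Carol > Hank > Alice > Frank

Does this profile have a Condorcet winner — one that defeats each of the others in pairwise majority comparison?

Head-to-head results (41 voters total):
Hank vs Alice: Hank wins 38–3.
Hank vs Carol: Carol wins 22–19.
Hank vs Frank: Hank wins 28–13.
Alice vs Carol: Carol wins 22–19.
Alice vs Frank: Alice wins 28–13.
Carol vs Frank: Frank wins 25–16.
No candidate beats all others: Hank beats Frank beats Carol beats Hank, a majority cycle.

No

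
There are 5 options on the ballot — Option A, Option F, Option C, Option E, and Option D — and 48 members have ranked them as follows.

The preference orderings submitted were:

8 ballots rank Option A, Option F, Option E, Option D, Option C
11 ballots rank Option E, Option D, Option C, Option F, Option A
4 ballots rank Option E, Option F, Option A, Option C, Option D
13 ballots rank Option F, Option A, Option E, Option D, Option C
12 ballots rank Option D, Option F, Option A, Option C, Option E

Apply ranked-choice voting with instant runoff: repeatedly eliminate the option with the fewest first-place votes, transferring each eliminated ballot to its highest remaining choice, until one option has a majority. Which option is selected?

Round 1: Option E 15, Option F 13, Option D 12, Option A 8, Option C 0. Option C has the fewest and is eliminated.
Round 2: Option E 15, Option F 13, Option D 12, Option A 8. Option A has the fewest and is eliminated.
Round 3: Option F 21, Option E 15, Option D 12. Option D has the fewest and is eliminated.
Round 4: Option F 33, Option E 15. Option F has a majority.

Option F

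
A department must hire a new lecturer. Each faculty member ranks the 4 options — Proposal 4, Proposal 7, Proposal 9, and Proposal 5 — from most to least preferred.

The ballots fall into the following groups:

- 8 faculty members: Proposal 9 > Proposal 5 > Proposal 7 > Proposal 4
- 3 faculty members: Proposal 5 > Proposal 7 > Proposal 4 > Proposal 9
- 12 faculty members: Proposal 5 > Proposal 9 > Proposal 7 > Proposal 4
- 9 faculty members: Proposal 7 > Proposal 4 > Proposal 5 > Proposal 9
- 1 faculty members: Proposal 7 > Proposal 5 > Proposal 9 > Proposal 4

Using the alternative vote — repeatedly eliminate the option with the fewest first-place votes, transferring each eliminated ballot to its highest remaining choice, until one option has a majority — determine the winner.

Proposal 5

Round 1: Proposal 5 15, Proposal 7 10, Proposal 9 8, Proposal 4 0. Proposal 4 has the fewest and is eliminated.
Round 2: Proposal 5 15, Proposal 7 10, Proposal 9 8. Proposal 9 has the fewest and is eliminated.
Round 3: Proposal 5 23, Proposal 7 10. Proposal 5 has a majority.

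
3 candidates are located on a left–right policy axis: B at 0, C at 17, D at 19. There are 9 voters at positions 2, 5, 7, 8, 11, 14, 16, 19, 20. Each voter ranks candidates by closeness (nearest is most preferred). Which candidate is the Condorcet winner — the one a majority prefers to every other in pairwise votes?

With single-peaked preferences on a line, the Condorcet winner is the candidate closest to the median voter.
The median voter (position 11) is closest to C at 17.
Check: C vs D — voters closer to C: 7 of 9.

C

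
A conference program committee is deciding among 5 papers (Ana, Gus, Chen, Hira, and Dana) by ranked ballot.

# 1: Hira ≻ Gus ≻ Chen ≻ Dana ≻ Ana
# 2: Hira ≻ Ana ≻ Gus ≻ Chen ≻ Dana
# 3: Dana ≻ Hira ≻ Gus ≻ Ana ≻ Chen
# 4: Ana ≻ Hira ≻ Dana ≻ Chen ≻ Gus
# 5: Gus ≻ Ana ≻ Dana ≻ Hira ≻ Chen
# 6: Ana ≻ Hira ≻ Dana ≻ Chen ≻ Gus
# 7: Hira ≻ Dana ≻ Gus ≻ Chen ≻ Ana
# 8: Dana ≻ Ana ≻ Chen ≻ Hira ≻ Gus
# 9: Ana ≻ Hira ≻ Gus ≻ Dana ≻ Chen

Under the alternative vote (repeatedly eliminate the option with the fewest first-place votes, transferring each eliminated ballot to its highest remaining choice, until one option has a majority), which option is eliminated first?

Chen

Round 1: Ana 3, Hira 3, Dana 2, Gus 1, Chen 0. Chen has the fewest and is eliminated.
Round 2: Ana 3, Hira 3, Dana 2, Gus 1. Gus has the fewest and is eliminated.
Round 3: Ana 4, Hira 3, Dana 2. Dana has the fewest and is eliminated.
Round 4: Ana 5, Hira 4. Ana has a majority.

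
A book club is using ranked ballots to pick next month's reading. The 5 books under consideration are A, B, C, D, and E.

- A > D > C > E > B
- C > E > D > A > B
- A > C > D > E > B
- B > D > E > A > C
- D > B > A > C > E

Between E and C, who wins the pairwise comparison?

Ballots ranking E above C: 1.
Ballots ranking C above E: 4.
C wins the head-to-head, 4–1.

C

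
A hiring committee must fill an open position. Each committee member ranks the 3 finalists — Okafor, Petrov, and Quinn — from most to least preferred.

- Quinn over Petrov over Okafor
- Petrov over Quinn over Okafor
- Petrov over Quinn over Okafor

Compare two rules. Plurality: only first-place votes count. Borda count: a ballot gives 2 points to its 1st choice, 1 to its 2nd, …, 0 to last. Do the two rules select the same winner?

Plurality first-place counts: Okafor 0, Petrov 2, Quinn 1 → Petrov.
Borda totals: Okafor 0, Petrov 5, Quinn 4 → Petrov.
The two rules agree on Petrov.

Yes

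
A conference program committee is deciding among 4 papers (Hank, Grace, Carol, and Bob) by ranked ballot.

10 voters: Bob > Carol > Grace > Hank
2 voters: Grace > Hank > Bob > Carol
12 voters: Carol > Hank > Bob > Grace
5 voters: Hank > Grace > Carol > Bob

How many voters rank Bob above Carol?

Ballots ranking Bob above Carol: 10+2 = 12.
Ballots ranking Carol above Bob: 12+5 = 17.
So 12 of 29 voters prefer Bob to Carol.

12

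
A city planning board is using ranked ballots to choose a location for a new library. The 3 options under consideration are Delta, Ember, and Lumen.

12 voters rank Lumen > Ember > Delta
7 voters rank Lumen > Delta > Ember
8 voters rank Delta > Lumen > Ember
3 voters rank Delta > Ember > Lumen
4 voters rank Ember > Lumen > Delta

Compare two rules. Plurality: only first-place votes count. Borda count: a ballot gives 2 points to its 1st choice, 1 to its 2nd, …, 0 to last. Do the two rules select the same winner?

Plurality first-place counts: Delta 11, Ember 4, Lumen 19 → Lumen.
Borda totals: Delta 29, Ember 23, Lumen 50 → Lumen.
The two rules agree on Lumen.

Yes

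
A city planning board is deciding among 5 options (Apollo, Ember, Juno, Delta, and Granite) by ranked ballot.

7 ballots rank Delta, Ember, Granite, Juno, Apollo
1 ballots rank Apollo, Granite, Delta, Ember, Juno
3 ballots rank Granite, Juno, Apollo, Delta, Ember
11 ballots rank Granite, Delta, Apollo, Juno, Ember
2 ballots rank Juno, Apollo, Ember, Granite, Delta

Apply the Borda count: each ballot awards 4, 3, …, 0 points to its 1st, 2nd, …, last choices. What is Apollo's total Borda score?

Borda scores:
  Apollo: 7·0 + 4 + 3·2 + 11·2 + 2·3 = 38
  Ember: 7·3 + 1 + 3·0 + 11·0 + 2·2 = 26
  Juno: 7·1 + 0 + 3·3 + 11·1 + 2·4 = 35
  Delta: 7·4 + 2 + 3·1 + 11·3 + 2·0 = 66
  Granite: 7·2 + 3 + 3·4 + 11·4 + 2·1 = 75

38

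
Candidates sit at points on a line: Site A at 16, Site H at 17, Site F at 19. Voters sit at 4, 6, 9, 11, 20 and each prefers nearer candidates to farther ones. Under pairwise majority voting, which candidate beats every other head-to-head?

With single-peaked preferences on a line, the Condorcet winner is the candidate closest to the median voter.
The median voter (position 9) is closest to Site A at 16.
Check: Site A vs Site F — voters closer to Site A: 4 of 5.

Site A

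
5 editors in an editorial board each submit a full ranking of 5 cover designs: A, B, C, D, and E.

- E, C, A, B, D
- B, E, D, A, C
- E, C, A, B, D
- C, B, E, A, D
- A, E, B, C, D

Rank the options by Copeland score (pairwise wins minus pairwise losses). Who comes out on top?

Pairwise results:
  A vs B: A wins 3–2.
  A vs C: C wins 3–2.
  A vs D: A wins 4–1.
  A vs E: E wins 4–1.
  B vs C: C wins 3–2.
  B vs D: B wins 5–0.
  B vs E: E wins 3–2.
  C vs D: C wins 4–1.
  C vs E: E wins 4–1.
  D vs E: E wins 5–0.
Copeland scores (wins − losses):
  A: 2 − 2 = 0
  B: 1 − 3 = -2
  C: 3 − 1 = 2
  D: 0 − 4 = -4
  E: 4 − 0 = 4
E has the best Copeland score.

E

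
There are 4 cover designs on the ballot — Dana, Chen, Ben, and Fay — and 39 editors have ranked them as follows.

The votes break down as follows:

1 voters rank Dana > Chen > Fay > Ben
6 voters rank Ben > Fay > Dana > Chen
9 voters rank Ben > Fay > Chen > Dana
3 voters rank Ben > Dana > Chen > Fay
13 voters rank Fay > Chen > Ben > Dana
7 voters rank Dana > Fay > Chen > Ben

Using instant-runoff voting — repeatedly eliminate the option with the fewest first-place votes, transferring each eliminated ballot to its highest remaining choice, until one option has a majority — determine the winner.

Fay

Round 1: Ben 18, Fay 13, Dana 8, Chen 0. Chen has the fewest and is eliminated.
Round 2: Ben 18, Fay 13, Dana 8. Dana has the fewest and is eliminated.
Round 3: Fay 21, Ben 18. Fay has a majority.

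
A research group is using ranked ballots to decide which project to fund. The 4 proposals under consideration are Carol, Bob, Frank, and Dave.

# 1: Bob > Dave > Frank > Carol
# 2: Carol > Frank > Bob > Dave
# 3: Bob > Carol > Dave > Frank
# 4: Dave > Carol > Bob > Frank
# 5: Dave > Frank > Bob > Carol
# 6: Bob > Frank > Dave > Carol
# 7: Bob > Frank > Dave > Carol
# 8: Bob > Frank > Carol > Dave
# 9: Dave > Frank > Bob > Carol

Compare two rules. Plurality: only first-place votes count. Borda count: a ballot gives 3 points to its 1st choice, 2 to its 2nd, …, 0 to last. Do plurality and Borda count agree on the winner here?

Plurality first-place counts: Carol 1, Bob 5, Frank 0, Dave 3 → Bob.
Borda totals: Carol 8, Bob 19, Frank 13, Dave 14 → Bob.
The two rules agree on Bob.

Yes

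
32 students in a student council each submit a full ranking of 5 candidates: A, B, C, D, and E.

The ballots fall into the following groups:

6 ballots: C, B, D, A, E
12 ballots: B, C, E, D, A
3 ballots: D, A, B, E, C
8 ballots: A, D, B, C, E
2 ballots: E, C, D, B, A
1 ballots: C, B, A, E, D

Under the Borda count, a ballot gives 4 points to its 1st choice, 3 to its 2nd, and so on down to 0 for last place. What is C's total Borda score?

Borda scores:
  A: 6·1 + 12·0 + 3·3 + 8·4 + 2·0 + 2 = 49
  B: 6·3 + 12·4 + 3·2 + 8·2 + 2·1 + 3 = 93
  C: 6·4 + 12·3 + 3·0 + 8·1 + 2·3 + 4 = 78
  D: 6·2 + 12·1 + 3·4 + 8·3 + 2·2 + 0 = 64
  E: 6·0 + 12·2 + 3·1 + 8·0 + 2·4 + 1 = 36

78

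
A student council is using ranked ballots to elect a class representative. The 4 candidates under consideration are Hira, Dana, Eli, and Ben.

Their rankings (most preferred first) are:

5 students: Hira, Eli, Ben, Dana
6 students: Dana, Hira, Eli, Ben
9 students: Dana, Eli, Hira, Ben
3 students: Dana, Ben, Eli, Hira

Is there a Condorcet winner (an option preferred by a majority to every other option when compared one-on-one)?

Head-to-head results (23 voters total):
Hira vs Dana: Dana wins 18–5.
Hira vs Eli: Eli wins 12–11.
Hira vs Ben: Hira wins 20–3.
Dana vs Eli: Dana wins 18–5.
Dana vs Ben: Dana wins 18–5.
Eli vs Ben: Eli wins 20–3.
Dana beats each rival — Hira (18–5), Eli (18–5), Ben (18–5) — so Dana is the Condorcet winner.

Yes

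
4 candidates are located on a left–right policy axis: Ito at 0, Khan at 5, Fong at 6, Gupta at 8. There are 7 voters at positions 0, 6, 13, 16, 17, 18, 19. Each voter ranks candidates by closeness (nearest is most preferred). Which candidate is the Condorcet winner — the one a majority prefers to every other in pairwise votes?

With single-peaked preferences on a line, the Condorcet winner is the candidate closest to the median voter.
The median voter (position 16) is closest to Gupta at 8.
Check: Gupta vs Fong — voters closer to Gupta: 5 of 7.

Gupta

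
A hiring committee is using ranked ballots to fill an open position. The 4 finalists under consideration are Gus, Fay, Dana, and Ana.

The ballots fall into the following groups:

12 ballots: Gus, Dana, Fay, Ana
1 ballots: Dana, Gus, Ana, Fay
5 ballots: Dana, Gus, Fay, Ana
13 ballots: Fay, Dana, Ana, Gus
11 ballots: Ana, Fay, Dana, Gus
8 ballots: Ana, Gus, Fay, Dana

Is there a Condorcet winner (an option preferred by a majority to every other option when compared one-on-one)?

Head-to-head results (50 voters total):
Gus vs Fay: Gus wins 26–24.
Gus vs Dana: Dana wins 30–20.
Gus vs Ana: Ana wins 32–18.
Fay vs Dana: Fay wins 32–18.
Fay vs Ana: Fay wins 30–20.
Dana vs Ana: Dana wins 31–19.
No candidate beats all others: Gus beats Fay beats Dana beats Gus, a majority cycle.

No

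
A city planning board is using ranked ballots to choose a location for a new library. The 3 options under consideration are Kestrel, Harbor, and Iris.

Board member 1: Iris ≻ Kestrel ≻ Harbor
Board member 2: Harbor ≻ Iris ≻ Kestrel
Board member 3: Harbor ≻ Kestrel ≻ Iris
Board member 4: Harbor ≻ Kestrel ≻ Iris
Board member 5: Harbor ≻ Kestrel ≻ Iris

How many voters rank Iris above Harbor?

Ballots ranking Iris above Harbor: 1.
Ballots ranking Harbor above Iris: 4.
So 1 of 5 voters prefer Iris to Harbor.

1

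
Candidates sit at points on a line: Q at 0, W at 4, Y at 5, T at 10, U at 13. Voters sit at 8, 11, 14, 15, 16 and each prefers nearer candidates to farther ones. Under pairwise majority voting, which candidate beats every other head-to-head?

U

With single-peaked preferences on a line, the Condorcet winner is the candidate closest to the median voter.
The median voter (position 14) is closest to U at 13.
Check: U vs T — voters closer to U: 3 of 5.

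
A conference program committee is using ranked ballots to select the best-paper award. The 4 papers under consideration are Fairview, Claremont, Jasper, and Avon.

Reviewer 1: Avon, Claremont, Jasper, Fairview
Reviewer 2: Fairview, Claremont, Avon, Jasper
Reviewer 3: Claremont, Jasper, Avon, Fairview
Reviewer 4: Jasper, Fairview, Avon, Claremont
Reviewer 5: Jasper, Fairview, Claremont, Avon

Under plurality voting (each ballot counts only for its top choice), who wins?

First-place vote totals:
  Fairview: 1
  Claremont: 1
  Jasper: 2
  Avon: 1
Jasper has the most first-place votes.

Jasper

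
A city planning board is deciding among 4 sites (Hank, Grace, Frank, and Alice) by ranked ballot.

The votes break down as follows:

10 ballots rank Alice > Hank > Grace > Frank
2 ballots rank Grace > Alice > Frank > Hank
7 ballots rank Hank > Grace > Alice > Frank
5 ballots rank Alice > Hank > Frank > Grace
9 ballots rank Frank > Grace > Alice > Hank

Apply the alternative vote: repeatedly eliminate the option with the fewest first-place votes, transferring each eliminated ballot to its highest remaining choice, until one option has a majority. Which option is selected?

Round 1: Alice 15, Frank 9, Hank 7, Grace 2. Grace has the fewest and is eliminated.
Round 2: Alice 17, Frank 9, Hank 7. Alice has a majority.

Alice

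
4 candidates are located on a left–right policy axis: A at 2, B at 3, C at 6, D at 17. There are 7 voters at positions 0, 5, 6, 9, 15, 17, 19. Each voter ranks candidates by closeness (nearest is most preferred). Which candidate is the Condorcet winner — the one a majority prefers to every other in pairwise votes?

With single-peaked preferences on a line, the Condorcet winner is the candidate closest to the median voter.
The median voter (position 9) is closest to C at 6.
Check: C vs D — voters closer to C: 4 of 7.

C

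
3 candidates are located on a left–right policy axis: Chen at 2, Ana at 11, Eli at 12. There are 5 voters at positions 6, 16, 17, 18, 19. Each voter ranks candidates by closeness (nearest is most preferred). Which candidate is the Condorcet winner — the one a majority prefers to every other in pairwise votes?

With single-peaked preferences on a line, the Condorcet winner is the candidate closest to the median voter.
The median voter (position 17) is closest to Eli at 12.
Check: Eli vs Ana — voters closer to Eli: 4 of 5.

Eli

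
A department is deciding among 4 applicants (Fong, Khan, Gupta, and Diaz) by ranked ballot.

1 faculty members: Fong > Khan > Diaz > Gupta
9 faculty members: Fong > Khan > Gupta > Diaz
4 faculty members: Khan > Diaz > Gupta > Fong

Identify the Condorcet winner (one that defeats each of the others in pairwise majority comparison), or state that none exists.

Head-to-head results (14 voters total):
Fong vs Khan: Fong wins 10–4.
Fong vs Gupta: Fong wins 10–4.
Fong vs Diaz: Fong wins 10–4.
Khan vs Gupta: Khan wins 14–0.
Khan vs Diaz: Khan wins 14–0.
Gupta vs Diaz: Gupta wins 9–5.
Fong beats each rival — Khan (10–4), Gupta (10–4), Diaz (10–4) — so Fong is the Condorcet winner.

Fong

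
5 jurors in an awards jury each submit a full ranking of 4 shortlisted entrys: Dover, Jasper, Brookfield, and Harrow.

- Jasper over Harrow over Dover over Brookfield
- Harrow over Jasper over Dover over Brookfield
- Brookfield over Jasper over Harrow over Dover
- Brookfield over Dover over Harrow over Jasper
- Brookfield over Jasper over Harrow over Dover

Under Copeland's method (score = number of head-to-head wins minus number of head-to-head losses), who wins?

Pairwise results:
  Dover vs Jasper: Jasper wins 4–1.
  Dover vs Brookfield: Brookfield wins 3–2.
  Dover vs Harrow: Harrow wins 4–1.
  Jasper vs Brookfield: Brookfield wins 3–2.
  Jasper vs Harrow: Jasper wins 3–2.
  Brookfield vs Harrow: Brookfield wins 3–2.
Copeland scores (wins − losses):
  Dover: 0 − 3 = -3
  Jasper: 2 − 1 = 1
  Brookfield: 3 − 0 = 3
  Harrow: 1 − 2 = -1
Brookfield has the best Copeland score.

Brookfield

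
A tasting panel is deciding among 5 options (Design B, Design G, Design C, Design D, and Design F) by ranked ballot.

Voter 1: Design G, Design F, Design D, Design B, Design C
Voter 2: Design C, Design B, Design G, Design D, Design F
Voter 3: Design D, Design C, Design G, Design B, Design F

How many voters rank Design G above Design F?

3

Ballots ranking Design G above Design F: 3.
Ballots ranking Design F above Design G: 0.
So 3 of 3 voters prefer Design G to Design F.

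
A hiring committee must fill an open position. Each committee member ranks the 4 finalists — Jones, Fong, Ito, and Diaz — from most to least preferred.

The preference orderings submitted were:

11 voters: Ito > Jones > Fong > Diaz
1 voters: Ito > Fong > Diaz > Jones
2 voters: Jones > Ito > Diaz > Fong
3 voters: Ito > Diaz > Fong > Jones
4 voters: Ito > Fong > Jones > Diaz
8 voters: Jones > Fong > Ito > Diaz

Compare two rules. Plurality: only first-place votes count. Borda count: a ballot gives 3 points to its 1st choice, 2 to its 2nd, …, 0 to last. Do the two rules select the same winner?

Yes

Plurality first-place counts: Jones 10, Fong 0, Ito 19, Diaz 0 → Ito.
Borda totals: Jones 56, Fong 40, Ito 69, Diaz 9 → Ito.
The two rules agree on Ito.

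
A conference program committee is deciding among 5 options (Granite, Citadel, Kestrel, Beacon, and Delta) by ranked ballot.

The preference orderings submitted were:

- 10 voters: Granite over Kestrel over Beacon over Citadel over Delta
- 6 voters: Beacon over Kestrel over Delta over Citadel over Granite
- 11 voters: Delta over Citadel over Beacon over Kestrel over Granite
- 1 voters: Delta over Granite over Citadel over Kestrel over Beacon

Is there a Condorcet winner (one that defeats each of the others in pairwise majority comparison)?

Yes

Head-to-head results (28 voters total):
Granite vs Citadel: Citadel wins 17–11.
Granite vs Kestrel: Kestrel wins 17–11.
Granite vs Beacon: Beacon wins 17–11.
Granite vs Delta: Delta wins 18–10.
Citadel vs Kestrel: Kestrel wins 16–12.
Citadel vs Beacon: Beacon wins 16–12.
Citadel vs Delta: Delta wins 18–10.
Kestrel vs Beacon: Beacon wins 17–11.
Kestrel vs Delta: Kestrel wins 16–12.
Beacon vs Delta: Beacon wins 16–12.
Beacon beats each rival — Granite (17–11), Citadel (16–12), Kestrel (17–11), Delta (16–12) — so Beacon is the Condorcet winner.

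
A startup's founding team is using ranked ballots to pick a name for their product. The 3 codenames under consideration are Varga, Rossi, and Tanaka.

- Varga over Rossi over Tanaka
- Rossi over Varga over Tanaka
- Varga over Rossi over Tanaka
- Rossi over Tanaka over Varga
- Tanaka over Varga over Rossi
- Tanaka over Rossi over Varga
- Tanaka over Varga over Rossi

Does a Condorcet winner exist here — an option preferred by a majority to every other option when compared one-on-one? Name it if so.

None — there is no Condorcet winner

Head-to-head results (7 voters total):
Varga vs Rossi: Varga wins 4–3.
Varga vs Tanaka: Tanaka wins 4–3.
Rossi vs Tanaka: Rossi wins 4–3.
No candidate beats all others: Varga beats Rossi beats Tanaka beats Varga, a majority cycle.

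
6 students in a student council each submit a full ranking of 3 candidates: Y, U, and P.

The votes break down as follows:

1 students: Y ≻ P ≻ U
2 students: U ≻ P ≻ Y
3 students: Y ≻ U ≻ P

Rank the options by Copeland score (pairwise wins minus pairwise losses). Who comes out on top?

Y

Pairwise results:
  Y vs U: Y wins 4–2.
  Y vs P: Y wins 4–2.
  U vs P: U wins 5–1.
Copeland scores (wins − losses):
  Y: 2 − 0 = 2
  U: 1 − 1 = 0
  P: 0 − 2 = -2
Y has the best Copeland score.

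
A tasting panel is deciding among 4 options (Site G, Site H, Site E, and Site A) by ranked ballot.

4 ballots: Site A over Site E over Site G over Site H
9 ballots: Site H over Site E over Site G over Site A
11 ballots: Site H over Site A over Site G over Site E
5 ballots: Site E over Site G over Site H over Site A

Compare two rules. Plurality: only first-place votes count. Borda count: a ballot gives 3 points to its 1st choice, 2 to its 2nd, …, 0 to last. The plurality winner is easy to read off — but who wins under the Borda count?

Plurality first-place counts: Site G 0, Site H 20, Site E 5, Site A 4 → Site H.
Borda totals: Site G 34, Site H 65, Site E 41, Site A 34 → Site H.

Site H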